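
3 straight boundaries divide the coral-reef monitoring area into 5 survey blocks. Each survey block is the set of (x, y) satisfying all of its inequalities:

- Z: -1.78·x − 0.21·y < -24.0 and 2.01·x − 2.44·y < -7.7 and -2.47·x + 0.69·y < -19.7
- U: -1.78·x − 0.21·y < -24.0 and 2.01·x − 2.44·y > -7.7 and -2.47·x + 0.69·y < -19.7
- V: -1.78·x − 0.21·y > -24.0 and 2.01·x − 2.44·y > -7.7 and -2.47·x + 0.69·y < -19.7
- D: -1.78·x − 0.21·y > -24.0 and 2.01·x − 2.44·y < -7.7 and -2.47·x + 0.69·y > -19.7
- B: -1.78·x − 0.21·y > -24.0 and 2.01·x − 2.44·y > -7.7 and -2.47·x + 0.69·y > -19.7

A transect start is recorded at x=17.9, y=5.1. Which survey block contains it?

U

-1.78·17.9 − 0.21·5.1 = -32.933, which is < -24.0
2.01·17.9 − 2.44·5.1 = 23.535, which is > -7.7
-2.47·17.9 + 0.69·5.1 = -40.694, which is < -19.7
This sign pattern matches U.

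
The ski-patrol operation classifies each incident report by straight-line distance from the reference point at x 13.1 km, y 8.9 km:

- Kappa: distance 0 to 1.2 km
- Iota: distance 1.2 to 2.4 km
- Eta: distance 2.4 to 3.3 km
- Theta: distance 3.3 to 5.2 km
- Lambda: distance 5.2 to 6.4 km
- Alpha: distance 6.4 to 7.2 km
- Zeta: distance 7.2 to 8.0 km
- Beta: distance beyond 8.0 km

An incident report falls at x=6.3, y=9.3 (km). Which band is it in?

Distance = √((6.3−13.1)² + (9.3−8.9)²) = √(46.240 + 0.160) = 6.812 km.
6.4 ≤ 6.812 < 7.2 → Alpha.

Alpha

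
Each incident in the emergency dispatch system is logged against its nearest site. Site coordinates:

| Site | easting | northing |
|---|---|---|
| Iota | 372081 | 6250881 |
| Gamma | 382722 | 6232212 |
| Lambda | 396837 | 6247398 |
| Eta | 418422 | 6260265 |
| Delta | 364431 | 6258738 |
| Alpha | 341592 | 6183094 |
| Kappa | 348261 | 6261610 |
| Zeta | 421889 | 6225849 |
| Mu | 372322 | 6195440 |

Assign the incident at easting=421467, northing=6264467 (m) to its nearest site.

Eta

Squared distances to each site:
Iota: 2623556392.000; Gamma: 2541560050.000; Lambda: 897987661.000; Eta: 26928829.000; Delta: 3285926737.000; Alpha: 13001580754.000; Kappa: 5367280885.000; Zeta: 1491528008.000; Mu: 7179957754.000.
Minimum at Eta.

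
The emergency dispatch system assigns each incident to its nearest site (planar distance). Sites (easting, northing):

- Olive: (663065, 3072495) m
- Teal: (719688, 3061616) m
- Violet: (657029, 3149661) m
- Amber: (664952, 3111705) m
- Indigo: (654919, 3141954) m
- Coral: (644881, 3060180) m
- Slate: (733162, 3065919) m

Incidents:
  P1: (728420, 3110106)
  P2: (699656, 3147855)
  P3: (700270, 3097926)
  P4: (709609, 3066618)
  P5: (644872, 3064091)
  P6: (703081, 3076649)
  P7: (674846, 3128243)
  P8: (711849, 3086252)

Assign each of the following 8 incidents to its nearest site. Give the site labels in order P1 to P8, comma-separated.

Slate, Violet, Amber, Teal, Coral, Teal, Amber, Teal

P1 → Slate (d²=1974977533.00)
P2 → Violet (d²=1820322765.00)
P3 → Amber (d²=1437221965.00)
P4 → Teal (d²=126606245.00)
P5 → Coral (d²=15296002.00)
P6 → Teal (d²=501783538.00)
P7 → Amber (d²=371396680.00)
P8 → Teal (d²=668382417.00)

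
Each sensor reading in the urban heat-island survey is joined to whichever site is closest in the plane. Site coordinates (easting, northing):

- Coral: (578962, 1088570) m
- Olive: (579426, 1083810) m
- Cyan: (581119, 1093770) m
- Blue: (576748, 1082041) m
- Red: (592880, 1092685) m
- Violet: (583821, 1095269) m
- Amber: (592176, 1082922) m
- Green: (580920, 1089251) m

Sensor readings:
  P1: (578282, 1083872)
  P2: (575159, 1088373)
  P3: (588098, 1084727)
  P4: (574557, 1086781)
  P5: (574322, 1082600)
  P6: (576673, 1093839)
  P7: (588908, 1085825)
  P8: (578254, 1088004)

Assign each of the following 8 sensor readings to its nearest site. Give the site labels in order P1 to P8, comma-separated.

Olive, Coral, Amber, Coral, Blue, Cyan, Amber, Coral

P1 → Olive (d²=1312580.00)
P2 → Coral (d²=14501618.00)
P3 → Amber (d²=19888109.00)
P4 → Coral (d²=22604546.00)
P5 → Blue (d²=6197957.00)
P6 → Cyan (d²=19771677.00)
P7 → Amber (d²=19107233.00)
P8 → Coral (d²=821620.00)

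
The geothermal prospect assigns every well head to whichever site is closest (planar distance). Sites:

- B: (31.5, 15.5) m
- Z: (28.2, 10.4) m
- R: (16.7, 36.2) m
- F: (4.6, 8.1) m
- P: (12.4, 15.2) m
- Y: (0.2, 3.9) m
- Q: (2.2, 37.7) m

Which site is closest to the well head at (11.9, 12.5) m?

P

Squared distances to each site:
B: 393.160; Z: 270.100; R: 584.730; F: 72.650; P: 7.540; Y: 210.850; Q: 729.130.
Minimum at P.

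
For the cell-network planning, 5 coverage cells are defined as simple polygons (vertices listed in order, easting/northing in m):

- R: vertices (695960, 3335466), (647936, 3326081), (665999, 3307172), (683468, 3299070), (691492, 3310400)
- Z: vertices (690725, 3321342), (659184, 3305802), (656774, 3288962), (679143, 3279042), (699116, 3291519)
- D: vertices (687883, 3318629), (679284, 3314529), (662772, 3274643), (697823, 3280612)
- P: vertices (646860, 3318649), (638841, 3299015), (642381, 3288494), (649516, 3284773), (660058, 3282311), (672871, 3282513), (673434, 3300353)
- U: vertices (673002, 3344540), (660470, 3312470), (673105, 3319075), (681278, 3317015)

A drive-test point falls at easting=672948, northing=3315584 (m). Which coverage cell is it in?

Cast a ray rightward from (672948, 3315584). For each polygon, the edges (by vertex number in listed order) whose endpoints lie on opposite sides of northing = 3315584, where each meets that height, and whether that is right or left of the point:
R: 2–3 at easting≈657963.4 (left), 5–1 at easting≈692416.0 (right) → 1 crossing.
Z: 1–2 at easting≈679038.2 (right), 5–1 at easting≈692345.1 (right) → 2 crossings.
D: 1–2 at easting≈681496.7 (right), 4–1 at easting≈688679.2 (right) → 2 crossings.
P: 1–2 at easting≈645608.2 (left), 7–1 at easting≈651311.8 (left) → 0 crossings.
U: 1–2 at easting≈661686.9 (left), 2–3 at easting≈666426.9 (left) → 0 crossings.
Only R has an odd count, so the point is inside R.

R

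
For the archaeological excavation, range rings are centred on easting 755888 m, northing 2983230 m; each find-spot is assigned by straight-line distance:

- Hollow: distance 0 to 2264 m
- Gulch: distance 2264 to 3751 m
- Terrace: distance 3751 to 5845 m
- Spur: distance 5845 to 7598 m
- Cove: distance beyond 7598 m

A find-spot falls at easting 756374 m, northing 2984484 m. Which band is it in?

Hollow

Distance = √((756374−755888)² + (2984484−2983230)²) = √(236196.000 + 1572516.000) = 1344.884 m.
0 ≤ 1344.884 < 2264 → Hollow.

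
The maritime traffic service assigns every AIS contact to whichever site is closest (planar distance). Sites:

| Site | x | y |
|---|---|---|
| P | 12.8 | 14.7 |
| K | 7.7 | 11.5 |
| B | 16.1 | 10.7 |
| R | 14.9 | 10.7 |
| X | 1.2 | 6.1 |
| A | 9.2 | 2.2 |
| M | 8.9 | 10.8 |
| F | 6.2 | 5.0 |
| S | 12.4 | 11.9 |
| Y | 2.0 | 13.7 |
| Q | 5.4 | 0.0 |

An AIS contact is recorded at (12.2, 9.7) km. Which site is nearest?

Squared distances to each site:
P: 25.360; K: 23.490; B: 16.210; R: 8.290; X: 133.960; A: 65.250; M: 12.100; F: 58.090; S: 4.880; Y: 120.040; Q: 140.330.
Minimum at S.

S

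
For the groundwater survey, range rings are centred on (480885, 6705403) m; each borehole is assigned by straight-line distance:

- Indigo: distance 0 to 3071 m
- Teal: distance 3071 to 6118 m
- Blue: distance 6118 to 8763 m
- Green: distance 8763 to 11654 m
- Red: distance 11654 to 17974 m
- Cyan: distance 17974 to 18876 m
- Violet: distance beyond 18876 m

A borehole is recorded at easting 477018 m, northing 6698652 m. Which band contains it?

Distance = √((477018−480885)² + (6698652−6705403)²) = √(14953689.000 + 45576001.000) = 7780.083 m.
6118 ≤ 7780.083 < 8763 → Blue.

Blue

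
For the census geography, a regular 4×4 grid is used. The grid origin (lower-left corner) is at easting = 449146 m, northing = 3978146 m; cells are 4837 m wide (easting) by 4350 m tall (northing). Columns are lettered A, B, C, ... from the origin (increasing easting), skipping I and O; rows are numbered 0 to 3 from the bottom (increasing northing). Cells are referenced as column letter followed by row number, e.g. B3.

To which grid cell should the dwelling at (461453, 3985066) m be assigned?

C1

Column index: ⌊(461453 − 449146) / 4837⌋ = ⌊2.544⌋ = 2 → column C
Row offset from origin: ⌊(3985066 − 3978146) / 4350⌋ = ⌊1.591⌋ = 1 → row 1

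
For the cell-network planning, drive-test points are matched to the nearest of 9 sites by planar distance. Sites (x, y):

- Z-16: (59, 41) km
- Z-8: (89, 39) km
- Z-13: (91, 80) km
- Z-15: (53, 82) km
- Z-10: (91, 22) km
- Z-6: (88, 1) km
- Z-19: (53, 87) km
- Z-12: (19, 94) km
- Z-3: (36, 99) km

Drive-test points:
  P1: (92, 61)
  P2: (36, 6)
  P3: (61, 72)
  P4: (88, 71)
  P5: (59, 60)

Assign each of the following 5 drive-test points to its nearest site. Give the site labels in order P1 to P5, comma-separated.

Z-13, Z-16, Z-15, Z-13, Z-16

P1 → Z-13 (d²=362.00)
P2 → Z-16 (d²=1754.00)
P3 → Z-15 (d²=164.00)
P4 → Z-13 (d²=90.00)
P5 → Z-16 (d²=361.00)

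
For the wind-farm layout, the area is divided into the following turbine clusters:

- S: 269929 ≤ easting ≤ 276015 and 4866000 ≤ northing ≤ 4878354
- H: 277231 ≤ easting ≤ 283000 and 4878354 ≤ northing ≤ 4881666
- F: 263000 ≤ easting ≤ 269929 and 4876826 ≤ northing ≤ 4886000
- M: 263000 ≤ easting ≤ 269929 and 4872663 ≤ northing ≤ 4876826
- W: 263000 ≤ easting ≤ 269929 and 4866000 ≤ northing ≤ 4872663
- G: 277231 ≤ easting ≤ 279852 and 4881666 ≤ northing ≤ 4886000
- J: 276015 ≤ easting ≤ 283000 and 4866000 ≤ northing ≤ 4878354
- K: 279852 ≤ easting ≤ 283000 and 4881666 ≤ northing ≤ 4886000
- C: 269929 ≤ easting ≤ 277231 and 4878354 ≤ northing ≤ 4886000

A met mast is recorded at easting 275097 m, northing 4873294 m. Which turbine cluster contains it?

The point has easting = 275097 and northing = 4873294.
Only S satisfies 269929 ≤ easting ≤ 276015 and 4866000 ≤ northing ≤ 4878354.

S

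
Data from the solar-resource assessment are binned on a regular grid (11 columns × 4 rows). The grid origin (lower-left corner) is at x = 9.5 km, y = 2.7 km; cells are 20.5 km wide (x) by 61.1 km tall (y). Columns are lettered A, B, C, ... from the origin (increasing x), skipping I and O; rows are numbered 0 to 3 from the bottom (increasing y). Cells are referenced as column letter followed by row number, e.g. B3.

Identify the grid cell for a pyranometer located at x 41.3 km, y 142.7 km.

Column index: ⌊(41.3 − 9.5) / 20.5⌋ = ⌊1.551⌋ = 1 → column B
Row offset from origin: ⌊(142.7 − 2.7) / 61.1⌋ = ⌊2.291⌋ = 2 → row 2

B2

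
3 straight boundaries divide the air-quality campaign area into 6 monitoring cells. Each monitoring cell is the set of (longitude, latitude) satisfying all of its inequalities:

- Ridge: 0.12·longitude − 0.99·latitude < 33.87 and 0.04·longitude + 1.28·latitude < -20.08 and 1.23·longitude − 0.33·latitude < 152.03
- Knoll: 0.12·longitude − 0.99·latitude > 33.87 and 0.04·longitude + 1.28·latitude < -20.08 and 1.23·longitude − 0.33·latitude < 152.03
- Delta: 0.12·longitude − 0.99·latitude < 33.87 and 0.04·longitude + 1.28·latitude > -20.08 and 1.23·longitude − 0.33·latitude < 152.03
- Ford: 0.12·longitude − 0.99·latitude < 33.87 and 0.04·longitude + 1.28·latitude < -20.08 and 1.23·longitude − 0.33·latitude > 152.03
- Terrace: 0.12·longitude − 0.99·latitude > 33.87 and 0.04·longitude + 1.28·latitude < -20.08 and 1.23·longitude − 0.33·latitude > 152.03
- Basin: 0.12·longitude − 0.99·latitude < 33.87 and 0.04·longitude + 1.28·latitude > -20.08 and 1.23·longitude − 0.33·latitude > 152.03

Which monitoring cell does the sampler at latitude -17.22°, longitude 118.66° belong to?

Delta

0.12·118.66 − 0.99·-17.22 = 31.287, which is < 33.87
0.04·118.66 + 1.28·-17.22 = -17.295, which is > -20.08
1.23·118.66 − 0.33·-17.22 = 151.634, which is < 152.03
This sign pattern matches Delta.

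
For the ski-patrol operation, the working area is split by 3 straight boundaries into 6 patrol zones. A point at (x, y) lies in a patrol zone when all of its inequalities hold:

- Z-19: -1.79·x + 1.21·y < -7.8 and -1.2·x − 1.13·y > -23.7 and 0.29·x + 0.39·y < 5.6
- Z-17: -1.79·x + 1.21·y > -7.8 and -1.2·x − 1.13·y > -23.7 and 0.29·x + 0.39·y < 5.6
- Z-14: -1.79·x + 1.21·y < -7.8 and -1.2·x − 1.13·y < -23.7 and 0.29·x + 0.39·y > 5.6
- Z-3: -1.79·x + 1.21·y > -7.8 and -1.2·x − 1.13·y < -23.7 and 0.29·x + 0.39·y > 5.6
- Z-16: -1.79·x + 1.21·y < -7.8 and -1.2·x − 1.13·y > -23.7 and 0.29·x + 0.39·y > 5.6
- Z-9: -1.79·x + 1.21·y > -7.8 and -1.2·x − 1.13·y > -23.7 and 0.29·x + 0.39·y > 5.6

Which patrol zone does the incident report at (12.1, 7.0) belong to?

-1.79·12.1 + 1.21·7.0 = -13.189, which is < -7.8
-1.2·12.1 − 1.13·7.0 = -22.430, which is > -23.7
0.29·12.1 + 0.39·7.0 = 6.239, which is > 5.6
This sign pattern matches Z-16.

Z-16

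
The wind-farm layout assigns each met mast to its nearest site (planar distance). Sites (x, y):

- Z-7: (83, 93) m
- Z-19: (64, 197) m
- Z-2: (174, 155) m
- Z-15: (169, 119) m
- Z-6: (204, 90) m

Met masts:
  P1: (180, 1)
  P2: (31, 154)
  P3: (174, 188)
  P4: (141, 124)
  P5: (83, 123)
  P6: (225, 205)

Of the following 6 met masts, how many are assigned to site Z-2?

2

P1 → Z-6
P2 → Z-19
P3 → Z-2
P4 → Z-15
P5 → Z-7
P6 → Z-2
2 of the 6 go to Z-2.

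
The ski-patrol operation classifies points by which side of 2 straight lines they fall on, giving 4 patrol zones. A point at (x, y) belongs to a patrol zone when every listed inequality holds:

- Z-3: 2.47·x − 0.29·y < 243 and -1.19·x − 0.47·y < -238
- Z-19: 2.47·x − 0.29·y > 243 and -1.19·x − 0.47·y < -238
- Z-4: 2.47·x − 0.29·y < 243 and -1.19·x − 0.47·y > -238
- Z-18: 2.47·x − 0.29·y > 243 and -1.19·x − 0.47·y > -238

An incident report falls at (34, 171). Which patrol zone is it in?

2.47·34 − 0.29·171 = 34.390, which is < 243
-1.19·34 − 0.47·171 = -120.830, which is > -238
This sign pattern matches Z-4.

Z-4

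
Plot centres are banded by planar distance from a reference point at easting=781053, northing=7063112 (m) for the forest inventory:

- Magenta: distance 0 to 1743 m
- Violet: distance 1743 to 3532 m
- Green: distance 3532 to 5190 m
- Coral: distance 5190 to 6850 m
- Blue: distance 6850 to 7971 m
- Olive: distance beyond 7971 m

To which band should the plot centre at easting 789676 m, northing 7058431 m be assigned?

Olive

Distance = √((789676−781053)² + (7058431−7063112)²) = √(74356129.000 + 21911761.000) = 9811.620 m.
7971 ≤ 9811.620 < ∞ → Olive.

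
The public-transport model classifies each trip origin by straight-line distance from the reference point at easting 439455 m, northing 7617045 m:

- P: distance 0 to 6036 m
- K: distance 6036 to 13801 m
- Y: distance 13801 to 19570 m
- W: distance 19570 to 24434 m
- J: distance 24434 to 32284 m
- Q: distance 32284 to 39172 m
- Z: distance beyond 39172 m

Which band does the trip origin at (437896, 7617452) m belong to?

P

Distance = √((437896−439455)² + (7617452−7617045)²) = √(2430481.000 + 165649.000) = 1611.251 m.
0 ≤ 1611.251 < 6036 → P.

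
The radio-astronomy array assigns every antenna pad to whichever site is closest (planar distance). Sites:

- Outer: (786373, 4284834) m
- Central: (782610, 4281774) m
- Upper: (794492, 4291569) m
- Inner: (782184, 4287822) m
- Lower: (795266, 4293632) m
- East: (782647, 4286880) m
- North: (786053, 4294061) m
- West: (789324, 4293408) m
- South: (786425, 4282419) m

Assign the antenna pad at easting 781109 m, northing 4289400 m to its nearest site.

Inner

Squared distances to each site:
Outer: 48558052.000; Central: 60408877.000; Upper: 183809250.000; Inner: 3645709.000; Lower: 218330473.000; East: 8715844.000; North: 46168057.000; West: 83550289.000; South: 76994217.000.
Minimum at Inner.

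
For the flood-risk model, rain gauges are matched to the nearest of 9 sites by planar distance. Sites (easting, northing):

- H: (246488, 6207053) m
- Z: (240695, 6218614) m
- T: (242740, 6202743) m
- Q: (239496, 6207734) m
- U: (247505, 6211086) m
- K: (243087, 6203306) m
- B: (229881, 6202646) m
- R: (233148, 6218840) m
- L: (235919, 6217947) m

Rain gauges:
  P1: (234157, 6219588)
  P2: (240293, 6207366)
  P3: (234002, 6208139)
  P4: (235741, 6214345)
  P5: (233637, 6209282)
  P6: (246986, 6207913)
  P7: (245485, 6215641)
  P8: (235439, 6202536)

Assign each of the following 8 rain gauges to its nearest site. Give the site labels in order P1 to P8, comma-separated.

P1 → R (d²=1577585.00)
P2 → Q (d²=770633.00)
P3 → Q (d²=30348061.00)
P4 → L (d²=13006088.00)
P5 → Q (d²=36724185.00)
P6 → H (d²=987604.00)
P7 → U (d²=24828425.00)
P8 → B (d²=30903464.00)

R, Q, Q, L, Q, H, U, B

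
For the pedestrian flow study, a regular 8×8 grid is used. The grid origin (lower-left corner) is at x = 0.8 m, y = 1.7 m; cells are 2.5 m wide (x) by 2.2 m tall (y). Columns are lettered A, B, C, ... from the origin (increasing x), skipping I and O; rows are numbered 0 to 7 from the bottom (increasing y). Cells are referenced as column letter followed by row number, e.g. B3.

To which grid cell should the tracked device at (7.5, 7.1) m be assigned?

Column index: ⌊(7.5 − 0.8) / 2.5⌋ = ⌊2.680⌋ = 2 → column C
Row offset from origin: ⌊(7.1 − 1.7) / 2.2⌋ = ⌊2.455⌋ = 2 → row 2

C2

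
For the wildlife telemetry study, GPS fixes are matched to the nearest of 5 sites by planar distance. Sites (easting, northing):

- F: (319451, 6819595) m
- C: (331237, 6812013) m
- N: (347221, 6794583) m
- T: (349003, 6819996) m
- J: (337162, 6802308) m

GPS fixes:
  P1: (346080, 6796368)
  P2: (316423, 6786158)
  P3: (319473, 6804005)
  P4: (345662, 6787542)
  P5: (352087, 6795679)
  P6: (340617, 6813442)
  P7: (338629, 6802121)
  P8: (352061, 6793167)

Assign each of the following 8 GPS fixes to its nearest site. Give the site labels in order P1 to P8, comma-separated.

N, J, C, N, N, C, J, N

P1 → N (d²=4488106.00)
P2 → J (d²=690928621.00)
P3 → C (d²=202519760.00)
P4 → N (d²=52006162.00)
P5 → N (d²=24879172.00)
P6 → C (d²=90026441.00)
P7 → J (d²=2187058.00)
P8 → N (d²=25430656.00)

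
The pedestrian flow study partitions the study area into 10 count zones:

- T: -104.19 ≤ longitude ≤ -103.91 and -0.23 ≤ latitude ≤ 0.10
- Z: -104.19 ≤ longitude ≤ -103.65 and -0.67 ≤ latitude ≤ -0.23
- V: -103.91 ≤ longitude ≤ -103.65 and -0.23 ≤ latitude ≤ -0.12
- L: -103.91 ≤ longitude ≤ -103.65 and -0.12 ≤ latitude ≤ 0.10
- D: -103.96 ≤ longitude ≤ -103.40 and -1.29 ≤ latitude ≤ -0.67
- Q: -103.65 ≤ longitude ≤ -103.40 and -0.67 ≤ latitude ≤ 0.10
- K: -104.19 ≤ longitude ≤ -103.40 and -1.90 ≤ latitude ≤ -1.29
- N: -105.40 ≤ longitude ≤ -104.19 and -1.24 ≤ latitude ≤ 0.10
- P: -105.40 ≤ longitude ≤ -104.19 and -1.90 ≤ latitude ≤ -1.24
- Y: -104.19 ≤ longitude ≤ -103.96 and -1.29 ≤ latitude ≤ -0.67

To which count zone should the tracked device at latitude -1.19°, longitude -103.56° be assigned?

The point has longitude = -103.56 and latitude = -1.19.
Only D satisfies -103.96 ≤ longitude ≤ -103.40 and -1.29 ≤ latitude ≤ -0.67.

D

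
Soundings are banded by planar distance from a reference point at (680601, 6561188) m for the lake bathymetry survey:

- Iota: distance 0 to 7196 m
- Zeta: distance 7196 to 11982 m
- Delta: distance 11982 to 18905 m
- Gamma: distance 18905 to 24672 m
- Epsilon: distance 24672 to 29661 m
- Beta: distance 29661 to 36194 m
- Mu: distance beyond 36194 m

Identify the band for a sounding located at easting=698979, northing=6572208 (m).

Distance = √((698979−680601)² + (6572208−6561188)²) = √(337750884.000 + 121440400.000) = 21428.749 m.
18905 ≤ 21428.749 < 24672 → Gamma.

Gamma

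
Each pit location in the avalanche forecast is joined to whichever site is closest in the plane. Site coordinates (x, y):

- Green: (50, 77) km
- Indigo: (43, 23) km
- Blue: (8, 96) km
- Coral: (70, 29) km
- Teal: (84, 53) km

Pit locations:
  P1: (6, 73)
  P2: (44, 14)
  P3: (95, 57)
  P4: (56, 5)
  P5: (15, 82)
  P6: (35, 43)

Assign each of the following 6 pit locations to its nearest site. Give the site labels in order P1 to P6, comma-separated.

Blue, Indigo, Teal, Indigo, Blue, Indigo

P1 → Blue (d²=533.00)
P2 → Indigo (d²=82.00)
P3 → Teal (d²=137.00)
P4 → Indigo (d²=493.00)
P5 → Blue (d²=245.00)
P6 → Indigo (d²=464.00)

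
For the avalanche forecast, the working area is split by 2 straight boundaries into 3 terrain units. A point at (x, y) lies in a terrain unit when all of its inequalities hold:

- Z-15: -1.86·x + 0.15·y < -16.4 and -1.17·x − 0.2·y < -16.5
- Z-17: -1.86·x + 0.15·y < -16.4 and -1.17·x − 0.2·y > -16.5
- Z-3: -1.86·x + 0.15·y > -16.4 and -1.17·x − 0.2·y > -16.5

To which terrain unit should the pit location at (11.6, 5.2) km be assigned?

Z-17

-1.86·11.6 + 0.15·5.2 = -20.796, which is < -16.4
-1.17·11.6 − 0.2·5.2 = -14.612, which is > -16.5
This sign pattern matches Z-17.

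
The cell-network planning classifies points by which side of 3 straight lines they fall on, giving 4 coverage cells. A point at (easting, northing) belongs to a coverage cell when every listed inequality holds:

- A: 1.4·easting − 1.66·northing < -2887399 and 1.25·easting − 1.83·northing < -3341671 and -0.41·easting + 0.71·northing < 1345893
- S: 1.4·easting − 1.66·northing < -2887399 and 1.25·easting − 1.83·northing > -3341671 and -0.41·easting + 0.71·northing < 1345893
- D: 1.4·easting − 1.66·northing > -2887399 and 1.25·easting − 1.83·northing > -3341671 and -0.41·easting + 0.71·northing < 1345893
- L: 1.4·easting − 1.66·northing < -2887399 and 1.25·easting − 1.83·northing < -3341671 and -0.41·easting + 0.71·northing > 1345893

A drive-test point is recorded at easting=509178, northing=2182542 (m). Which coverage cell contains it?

1.4·509178 − 1.66·2182542 = -2910170.520, which is < -2887399
1.25·509178 − 1.83·2182542 = -3357579.360, which is < -3341671
-0.41·509178 + 0.71·2182542 = 1340841.840, which is < 1345893
This sign pattern matches A.

A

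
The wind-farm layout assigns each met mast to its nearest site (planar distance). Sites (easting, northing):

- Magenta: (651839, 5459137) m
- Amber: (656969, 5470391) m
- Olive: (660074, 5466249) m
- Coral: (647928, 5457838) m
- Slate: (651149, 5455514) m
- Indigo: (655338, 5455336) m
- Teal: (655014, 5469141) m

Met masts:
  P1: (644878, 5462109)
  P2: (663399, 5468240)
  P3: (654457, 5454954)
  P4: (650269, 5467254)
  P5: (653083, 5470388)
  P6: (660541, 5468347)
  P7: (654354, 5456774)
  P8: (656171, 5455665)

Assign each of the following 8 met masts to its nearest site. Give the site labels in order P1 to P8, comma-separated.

P1 → Coral (d²=27543941.00)
P2 → Olive (d²=15019706.00)
P3 → Indigo (d²=922085.00)
P4 → Teal (d²=26075794.00)
P5 → Teal (d²=5283770.00)
P6 → Olive (d²=4619693.00)
P7 → Indigo (d²=3036100.00)
P8 → Indigo (d²=802130.00)

Coral, Olive, Indigo, Teal, Teal, Olive, Indigo, Indigo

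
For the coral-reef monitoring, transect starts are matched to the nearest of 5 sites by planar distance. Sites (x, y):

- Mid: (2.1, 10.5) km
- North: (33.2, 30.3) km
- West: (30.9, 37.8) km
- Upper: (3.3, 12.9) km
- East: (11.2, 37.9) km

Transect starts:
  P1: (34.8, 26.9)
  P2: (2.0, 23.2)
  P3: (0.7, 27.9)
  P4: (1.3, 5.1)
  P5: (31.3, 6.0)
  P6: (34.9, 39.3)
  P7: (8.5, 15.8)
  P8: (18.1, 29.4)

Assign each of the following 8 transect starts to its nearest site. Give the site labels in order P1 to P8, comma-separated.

P1 → North (d²=14.12)
P2 → Upper (d²=107.78)
P3 → East (d²=210.25)
P4 → Mid (d²=29.80)
P5 → North (d²=594.10)
P6 → West (d²=18.25)
P7 → Upper (d²=35.45)
P8 → East (d²=119.86)

North, Upper, East, Mid, North, West, Upper, East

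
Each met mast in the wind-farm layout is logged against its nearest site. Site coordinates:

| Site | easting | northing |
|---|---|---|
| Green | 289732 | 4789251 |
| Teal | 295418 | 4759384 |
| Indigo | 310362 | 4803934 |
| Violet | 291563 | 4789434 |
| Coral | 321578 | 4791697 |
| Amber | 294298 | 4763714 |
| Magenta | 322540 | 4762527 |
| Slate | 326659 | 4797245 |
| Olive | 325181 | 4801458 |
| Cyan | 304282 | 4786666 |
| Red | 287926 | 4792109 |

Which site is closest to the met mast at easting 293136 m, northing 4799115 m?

Squared distances to each site:
Green: 108885712.000; Teal: 1583759885.000; Indigo: 319957837.000; Violet: 96196090.000; Coral: 863974088.000; Amber: 1254581045.000; Magenta: 2203276960.000; Slate: 1127288429.000; Olive: 1032371674.000; Cyan: 279210917.000; Red: 76228136.000.
Minimum at Red.

Red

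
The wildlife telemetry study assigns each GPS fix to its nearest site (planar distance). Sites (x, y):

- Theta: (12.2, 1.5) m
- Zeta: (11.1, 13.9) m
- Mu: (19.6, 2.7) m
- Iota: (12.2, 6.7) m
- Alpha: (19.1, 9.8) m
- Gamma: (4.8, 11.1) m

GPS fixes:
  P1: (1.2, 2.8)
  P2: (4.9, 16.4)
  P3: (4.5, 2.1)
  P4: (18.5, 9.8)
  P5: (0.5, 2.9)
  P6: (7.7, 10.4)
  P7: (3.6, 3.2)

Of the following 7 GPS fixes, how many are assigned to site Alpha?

1

P1 → Gamma
P2 → Gamma
P3 → Theta
P4 → Alpha
P5 → Gamma
P6 → Gamma
P7 → Gamma
1 of the 7 goes to Alpha.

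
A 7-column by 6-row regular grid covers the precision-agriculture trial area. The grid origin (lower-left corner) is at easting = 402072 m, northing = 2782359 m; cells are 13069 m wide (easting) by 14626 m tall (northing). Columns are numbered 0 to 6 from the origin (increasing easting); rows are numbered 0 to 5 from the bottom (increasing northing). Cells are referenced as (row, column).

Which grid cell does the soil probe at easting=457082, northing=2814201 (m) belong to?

(2, 4)

Column index: ⌊(457082 − 402072) / 13069⌋ = ⌊4.209⌋ = 4
Row offset from origin: ⌊(2814201 − 2782359) / 14626⌋ = ⌊2.177⌋ = 2 → row 2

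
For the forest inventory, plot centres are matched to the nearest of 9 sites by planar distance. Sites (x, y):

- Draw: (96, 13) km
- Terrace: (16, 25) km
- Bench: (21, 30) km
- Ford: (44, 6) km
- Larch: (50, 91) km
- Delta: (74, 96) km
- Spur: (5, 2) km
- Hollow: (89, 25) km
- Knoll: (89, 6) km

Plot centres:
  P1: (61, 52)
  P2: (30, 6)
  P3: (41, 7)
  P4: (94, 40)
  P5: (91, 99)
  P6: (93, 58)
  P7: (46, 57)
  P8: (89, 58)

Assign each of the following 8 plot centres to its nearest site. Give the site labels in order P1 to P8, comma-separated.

P1 → Hollow (d²=1513.00)
P2 → Ford (d²=196.00)
P3 → Ford (d²=10.00)
P4 → Hollow (d²=250.00)
P5 → Delta (d²=298.00)
P6 → Hollow (d²=1105.00)
P7 → Larch (d²=1172.00)
P8 → Hollow (d²=1089.00)

Hollow, Ford, Ford, Hollow, Delta, Hollow, Larch, Hollow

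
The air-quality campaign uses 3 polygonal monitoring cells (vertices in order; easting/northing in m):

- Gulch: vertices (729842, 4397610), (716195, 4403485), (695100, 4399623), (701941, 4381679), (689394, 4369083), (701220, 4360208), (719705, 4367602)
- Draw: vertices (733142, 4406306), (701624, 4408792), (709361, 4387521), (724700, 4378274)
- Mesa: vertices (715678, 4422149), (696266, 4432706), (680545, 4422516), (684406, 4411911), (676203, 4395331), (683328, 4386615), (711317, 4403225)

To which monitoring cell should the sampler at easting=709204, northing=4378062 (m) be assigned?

Gulch

Cast a ray rightward from (709204, 4378062). For each polygon, the edges (by vertex number in listed order) whose endpoints lie on opposite sides of northing = 4378062, where each meets that height, and whether that is right or left of the point:
Gulch: 4–5 at easting≈698338.1 (left), 7–1 at easting≈723238.5 (right) → 1 crossing.
Draw: no edge straddles that height → 0 crossings.
Mesa: no edge straddles that height → 0 crossings.
Only Gulch has an odd count, so the point is inside Gulch.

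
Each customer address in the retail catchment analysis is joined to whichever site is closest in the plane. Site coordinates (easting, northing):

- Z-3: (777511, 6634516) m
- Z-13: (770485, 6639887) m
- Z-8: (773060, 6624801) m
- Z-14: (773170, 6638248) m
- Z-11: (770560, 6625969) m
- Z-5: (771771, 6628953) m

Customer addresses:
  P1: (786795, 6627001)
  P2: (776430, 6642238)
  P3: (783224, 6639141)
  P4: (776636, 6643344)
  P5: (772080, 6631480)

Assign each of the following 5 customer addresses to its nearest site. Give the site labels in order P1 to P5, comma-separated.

P1 → Z-3 (d²=142667881.00)
P2 → Z-14 (d²=26547700.00)
P3 → Z-3 (d²=54028994.00)
P4 → Z-14 (d²=37982372.00)
P5 → Z-5 (d²=6481210.00)

Z-3, Z-14, Z-3, Z-14, Z-5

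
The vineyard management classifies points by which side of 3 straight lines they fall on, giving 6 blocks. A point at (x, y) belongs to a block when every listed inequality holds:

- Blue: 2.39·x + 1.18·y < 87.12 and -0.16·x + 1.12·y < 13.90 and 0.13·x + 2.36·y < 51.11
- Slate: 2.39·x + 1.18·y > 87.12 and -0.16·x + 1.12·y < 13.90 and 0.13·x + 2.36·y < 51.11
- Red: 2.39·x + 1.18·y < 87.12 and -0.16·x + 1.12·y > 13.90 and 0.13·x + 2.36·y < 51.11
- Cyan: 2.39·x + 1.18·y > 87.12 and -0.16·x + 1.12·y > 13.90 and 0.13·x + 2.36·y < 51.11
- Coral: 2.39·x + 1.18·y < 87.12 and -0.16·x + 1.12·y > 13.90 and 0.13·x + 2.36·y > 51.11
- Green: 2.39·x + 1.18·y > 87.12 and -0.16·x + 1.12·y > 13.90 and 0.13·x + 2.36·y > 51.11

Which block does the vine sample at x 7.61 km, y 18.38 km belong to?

Red

2.39·7.61 + 1.18·18.38 = 39.876, which is < 87.12
-0.16·7.61 + 1.12·18.38 = 19.368, which is > 13.90
0.13·7.61 + 2.36·18.38 = 44.366, which is < 51.11
This sign pattern matches Red.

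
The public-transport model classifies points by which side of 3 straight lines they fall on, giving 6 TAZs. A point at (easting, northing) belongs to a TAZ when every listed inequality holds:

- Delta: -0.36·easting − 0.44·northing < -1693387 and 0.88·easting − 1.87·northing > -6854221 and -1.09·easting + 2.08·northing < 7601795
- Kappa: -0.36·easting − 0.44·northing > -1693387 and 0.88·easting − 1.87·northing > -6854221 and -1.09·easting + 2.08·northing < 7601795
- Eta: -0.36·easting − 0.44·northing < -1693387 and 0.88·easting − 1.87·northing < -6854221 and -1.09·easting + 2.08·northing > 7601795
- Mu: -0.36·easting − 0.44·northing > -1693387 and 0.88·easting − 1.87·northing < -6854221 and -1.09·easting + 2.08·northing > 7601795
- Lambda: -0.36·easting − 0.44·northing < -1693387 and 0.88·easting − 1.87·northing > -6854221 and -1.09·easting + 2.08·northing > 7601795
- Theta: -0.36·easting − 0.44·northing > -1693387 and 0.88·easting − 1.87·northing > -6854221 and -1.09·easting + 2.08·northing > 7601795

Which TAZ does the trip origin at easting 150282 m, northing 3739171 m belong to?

-0.36·150282 − 0.44·3739171 = -1699336.760, which is < -1693387
0.88·150282 − 1.87·3739171 = -6860001.610, which is < -6854221
-1.09·150282 + 2.08·3739171 = 7613668.300, which is > 7601795
This sign pattern matches Eta.

Eta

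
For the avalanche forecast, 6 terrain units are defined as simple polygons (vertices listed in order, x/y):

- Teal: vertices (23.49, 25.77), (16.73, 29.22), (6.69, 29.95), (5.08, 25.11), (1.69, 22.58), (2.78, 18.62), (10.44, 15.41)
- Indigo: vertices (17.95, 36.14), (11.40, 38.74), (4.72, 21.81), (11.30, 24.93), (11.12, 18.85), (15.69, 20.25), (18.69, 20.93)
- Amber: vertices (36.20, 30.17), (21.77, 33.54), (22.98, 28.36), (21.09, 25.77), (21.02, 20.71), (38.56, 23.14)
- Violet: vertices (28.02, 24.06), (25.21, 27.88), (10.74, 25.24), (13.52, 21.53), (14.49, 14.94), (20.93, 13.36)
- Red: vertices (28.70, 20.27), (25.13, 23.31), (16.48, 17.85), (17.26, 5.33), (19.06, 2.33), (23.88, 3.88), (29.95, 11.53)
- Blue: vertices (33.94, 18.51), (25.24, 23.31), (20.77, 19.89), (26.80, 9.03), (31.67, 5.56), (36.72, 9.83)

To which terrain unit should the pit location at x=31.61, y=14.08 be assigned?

Blue

Cast a ray rightward from (31.61, 14.08). For each polygon, the edges (by vertex number in listed order) whose endpoints lie on opposite sides of y = 14.08, where each meets that height, and whether that is right or left of the point:
Teal: no edge straddles that height → 0 crossings.
Indigo: no edge straddles that height → 0 crossings.
Amber: no edge straddles that height → 0 crossings.
Violet: 5–6 at x≈17.995 (left), 6–1 at x≈21.407 (left) → 0 crossings.
Red: 3–4 at x≈16.715 (left), 7–1 at x≈29.585 (left) → 0 crossings.
Blue: 3–4 at x≈23.996 (left), 6–1 at x≈35.359 (right) → 1 crossing.
Only Blue has an odd count, so the point is inside Blue.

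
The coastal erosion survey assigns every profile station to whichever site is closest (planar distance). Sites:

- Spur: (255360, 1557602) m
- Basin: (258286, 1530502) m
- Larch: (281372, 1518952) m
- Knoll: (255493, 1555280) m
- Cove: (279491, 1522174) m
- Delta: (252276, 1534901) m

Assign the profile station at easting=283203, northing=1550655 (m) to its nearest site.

Knoll

Squared distances to each site:
Spur: 823493458.000; Basin: 1027000298.000; Larch: 1008432770.000; Knoll: 789234725.000; Cove: 824946305.000; Delta: 1204667845.000.
Minimum at Knoll.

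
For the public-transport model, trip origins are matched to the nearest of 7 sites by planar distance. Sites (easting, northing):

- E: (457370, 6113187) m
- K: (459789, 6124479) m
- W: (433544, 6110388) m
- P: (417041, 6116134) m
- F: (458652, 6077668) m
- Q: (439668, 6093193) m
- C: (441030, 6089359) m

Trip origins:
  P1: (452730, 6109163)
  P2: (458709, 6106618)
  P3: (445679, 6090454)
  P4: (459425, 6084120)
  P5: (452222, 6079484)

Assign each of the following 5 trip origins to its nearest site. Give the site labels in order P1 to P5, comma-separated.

P1 → E (d²=37722176.00)
P2 → E (d²=44944682.00)
P3 → C (d²=22812226.00)
P4 → F (d²=42225833.00)
P5 → F (d²=44642756.00)

E, E, C, F, F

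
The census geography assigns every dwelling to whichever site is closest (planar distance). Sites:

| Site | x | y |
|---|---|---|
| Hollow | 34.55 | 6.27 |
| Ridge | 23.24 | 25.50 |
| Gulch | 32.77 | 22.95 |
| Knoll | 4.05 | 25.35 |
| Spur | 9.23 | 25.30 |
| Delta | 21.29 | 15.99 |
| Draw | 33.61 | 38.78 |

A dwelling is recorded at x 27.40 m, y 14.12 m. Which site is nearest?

Squared distances to each site:
Hollow: 112.745; Ridge: 146.810; Gulch: 106.806; Knoll: 671.335; Spur: 455.141; Delta: 40.829; Draw: 646.680.
Minimum at Delta.

Delta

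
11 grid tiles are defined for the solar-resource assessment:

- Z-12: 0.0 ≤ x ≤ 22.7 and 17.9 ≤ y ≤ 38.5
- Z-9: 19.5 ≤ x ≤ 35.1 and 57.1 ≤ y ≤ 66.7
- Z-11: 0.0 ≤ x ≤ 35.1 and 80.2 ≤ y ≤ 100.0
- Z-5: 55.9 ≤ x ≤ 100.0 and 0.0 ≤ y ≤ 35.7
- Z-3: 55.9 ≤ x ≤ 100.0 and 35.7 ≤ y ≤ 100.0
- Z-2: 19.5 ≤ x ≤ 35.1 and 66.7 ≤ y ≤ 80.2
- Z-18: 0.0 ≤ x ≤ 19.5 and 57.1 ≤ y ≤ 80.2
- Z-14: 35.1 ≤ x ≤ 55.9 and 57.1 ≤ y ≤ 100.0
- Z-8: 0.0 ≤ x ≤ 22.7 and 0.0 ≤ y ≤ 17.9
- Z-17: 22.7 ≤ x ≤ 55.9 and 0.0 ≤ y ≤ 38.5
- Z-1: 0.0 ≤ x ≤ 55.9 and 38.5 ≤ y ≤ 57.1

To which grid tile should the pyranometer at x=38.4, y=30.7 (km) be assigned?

The point has x = 38.4 and y = 30.7.
Only Z-17 satisfies 22.7 ≤ x ≤ 55.9 and 0.0 ≤ y ≤ 38.5.

Z-17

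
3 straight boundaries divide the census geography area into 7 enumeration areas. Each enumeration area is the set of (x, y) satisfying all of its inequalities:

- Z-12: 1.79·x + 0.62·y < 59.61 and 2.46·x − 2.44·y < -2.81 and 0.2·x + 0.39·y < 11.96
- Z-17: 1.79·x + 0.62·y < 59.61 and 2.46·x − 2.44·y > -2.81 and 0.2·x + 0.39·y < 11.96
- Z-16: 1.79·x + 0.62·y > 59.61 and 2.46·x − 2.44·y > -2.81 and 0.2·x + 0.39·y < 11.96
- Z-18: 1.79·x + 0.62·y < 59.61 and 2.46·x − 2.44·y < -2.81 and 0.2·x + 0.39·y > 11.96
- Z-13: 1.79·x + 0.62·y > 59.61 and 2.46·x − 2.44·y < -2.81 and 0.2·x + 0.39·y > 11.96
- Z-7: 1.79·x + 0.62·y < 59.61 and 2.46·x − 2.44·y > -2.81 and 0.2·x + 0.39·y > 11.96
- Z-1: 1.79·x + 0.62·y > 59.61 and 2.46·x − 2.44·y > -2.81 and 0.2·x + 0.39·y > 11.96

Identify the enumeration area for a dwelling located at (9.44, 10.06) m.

1.79·9.44 + 0.62·10.06 = 23.135, which is < 59.61
2.46·9.44 − 2.44·10.06 = -1.324, which is > -2.81
0.2·9.44 + 0.39·10.06 = 5.811, which is < 11.96
This sign pattern matches Z-17.

Z-17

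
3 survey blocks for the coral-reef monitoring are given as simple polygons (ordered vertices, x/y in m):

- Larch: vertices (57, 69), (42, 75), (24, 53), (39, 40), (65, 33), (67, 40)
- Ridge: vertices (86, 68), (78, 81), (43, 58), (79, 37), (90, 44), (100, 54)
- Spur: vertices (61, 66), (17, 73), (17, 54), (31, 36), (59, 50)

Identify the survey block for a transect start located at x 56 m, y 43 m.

Larch

Cast a ray rightward from (56, 43). For each polygon, the edges (by vertex number in listed order) whose endpoints lie on opposite sides of y = 43, where each meets that height, and whether that is right or left of the point:
Larch: 3–4 at x≈35.5 (left), 6–1 at x≈66.0 (right) → 1 crossing.
Ridge: 3–4 at x≈68.7 (right), 4–5 at x≈88.4 (right) → 2 crossings.
Spur: 3–4 at x≈25.6 (left), 4–5 at x≈45.0 (left) → 0 crossings.
Only Larch has an odd count, so the point is inside Larch.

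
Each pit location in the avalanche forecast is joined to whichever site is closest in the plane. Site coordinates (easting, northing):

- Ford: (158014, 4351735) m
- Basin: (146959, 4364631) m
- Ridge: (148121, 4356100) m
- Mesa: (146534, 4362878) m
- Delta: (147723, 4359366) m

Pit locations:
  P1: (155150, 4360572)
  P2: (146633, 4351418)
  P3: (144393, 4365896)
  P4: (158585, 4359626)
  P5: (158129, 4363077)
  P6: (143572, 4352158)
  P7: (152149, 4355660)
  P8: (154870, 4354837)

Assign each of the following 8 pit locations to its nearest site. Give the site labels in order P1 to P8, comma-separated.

Delta, Ridge, Basin, Ford, Delta, Ridge, Ridge, Ford

P1 → Delta (d²=56614765.00)
P2 → Ridge (d²=24135268.00)
P3 → Basin (d²=8184581.00)
P4 → Ford (d²=62593922.00)
P5 → Delta (d²=122056357.00)
P6 → Ridge (d²=36232765.00)
P7 → Ridge (d²=16418384.00)
P8 → Ford (d²=19507140.00)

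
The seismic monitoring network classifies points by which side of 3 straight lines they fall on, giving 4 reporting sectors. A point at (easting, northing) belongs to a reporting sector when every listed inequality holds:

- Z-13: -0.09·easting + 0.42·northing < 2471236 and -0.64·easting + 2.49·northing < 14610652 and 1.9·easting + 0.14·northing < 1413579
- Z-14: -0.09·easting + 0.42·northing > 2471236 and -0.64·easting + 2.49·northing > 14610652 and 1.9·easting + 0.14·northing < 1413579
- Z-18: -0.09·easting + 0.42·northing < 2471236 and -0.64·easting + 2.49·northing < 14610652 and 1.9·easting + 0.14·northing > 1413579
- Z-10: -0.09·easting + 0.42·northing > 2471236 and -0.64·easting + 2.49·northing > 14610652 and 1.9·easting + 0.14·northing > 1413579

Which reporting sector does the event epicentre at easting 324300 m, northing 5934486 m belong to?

Z-18

-0.09·324300 + 0.42·5934486 = 2463297.120, which is < 2471236
-0.64·324300 + 2.49·5934486 = 14569318.140, which is < 14610652
1.9·324300 + 0.14·5934486 = 1446998.040, which is > 1413579
This sign pattern matches Z-18.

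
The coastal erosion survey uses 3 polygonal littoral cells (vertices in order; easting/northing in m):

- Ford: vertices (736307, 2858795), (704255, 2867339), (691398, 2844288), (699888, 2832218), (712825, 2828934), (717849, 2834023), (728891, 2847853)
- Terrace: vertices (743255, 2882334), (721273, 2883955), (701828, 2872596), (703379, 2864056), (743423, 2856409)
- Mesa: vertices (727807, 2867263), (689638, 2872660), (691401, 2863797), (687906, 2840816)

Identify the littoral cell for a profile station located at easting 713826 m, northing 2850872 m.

Cast a ray rightward from (713826, 2850872). For each polygon, the edges (by vertex number in listed order) whose endpoints lie on opposite sides of northing = 2850872, where each meets that height, and whether that is right or left of the point:
Ford: 2–3 at easting≈695070.3 (left), 7–1 at easting≈730937.1 (right) → 1 crossing.
Terrace: no edge straddles that height → 0 crossings.
Mesa: 3–4 at easting≈689435.3 (left), 4–1 at easting≈703077.6 (left) → 0 crossings.
Only Ford has an odd count, so the point is inside Ford.

Ford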